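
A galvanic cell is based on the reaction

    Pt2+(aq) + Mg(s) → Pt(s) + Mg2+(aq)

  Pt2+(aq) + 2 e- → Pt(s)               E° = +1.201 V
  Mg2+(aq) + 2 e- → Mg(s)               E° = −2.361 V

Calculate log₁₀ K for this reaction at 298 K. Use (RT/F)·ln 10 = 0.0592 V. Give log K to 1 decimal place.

The Pt²⁺/Pt couple is reduced (cathode); E°cell = +1.201 − (−2.361) = +3.562 V with n = 2.
At equilibrium E = 0, so log K = nE°cell / 0.0592 = (2)(+3.562) / 0.0592 = 120.3.

log K = 120.3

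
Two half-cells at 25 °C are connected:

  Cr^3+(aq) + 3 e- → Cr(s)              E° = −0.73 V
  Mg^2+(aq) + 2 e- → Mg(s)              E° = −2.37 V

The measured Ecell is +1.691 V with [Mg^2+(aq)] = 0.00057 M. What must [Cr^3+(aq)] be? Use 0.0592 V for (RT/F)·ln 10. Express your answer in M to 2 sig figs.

With Cr³⁺/Cr at the cathode and Mg²⁺/Mg at the anode, E°cell = −0.73 − (−2.37) = +1.64 V (n = 6).
Rearranging E = E° − (0.0592/n)·log Q gives log Q = 6(+1.64 − (+1.691))/0.0592 = −5.169.
The balanced reaction is 2 Cr^3+(aq) + 3 Mg(s) → 2 Cr(s) + 3 Mg^2+(aq), so Q = [Mg^2+(aq)]^3 / [Cr^3+(aq)]^2.
Substituting the known concentrations and solving, log [Cr^3+(aq)] = −2.282 and [Cr^3+(aq)] = 0.0052 M.

0.0052 M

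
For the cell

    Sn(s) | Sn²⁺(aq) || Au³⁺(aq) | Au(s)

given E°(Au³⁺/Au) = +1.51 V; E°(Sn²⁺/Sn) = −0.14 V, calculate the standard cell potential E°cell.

By convention the left-hand electrode in cell notation is the anode (oxidation) and the right-hand electrode is the cathode (reduction).
E°cell = E°(right) − E°(left) = +1.51 − (−0.14) = +1.65 V.

+1.65 V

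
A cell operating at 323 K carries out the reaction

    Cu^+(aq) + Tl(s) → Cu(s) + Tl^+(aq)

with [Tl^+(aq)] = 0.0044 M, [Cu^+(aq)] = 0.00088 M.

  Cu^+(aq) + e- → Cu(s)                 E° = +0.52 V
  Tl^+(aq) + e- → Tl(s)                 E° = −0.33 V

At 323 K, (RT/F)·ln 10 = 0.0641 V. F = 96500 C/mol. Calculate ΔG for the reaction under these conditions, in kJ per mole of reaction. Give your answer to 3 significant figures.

With Cu⁺/Cu reduced at the cathode, E°cell = +0.52 − (−0.33) = +0.85 V and n = 1.
Here Q = [Tl^+(aq)] / [Cu^+(aq)] = 5 (log Q = 0.699), giving E = +0.85 − (0.0641/1)·(0.699) = +0.8052 V.
ΔG = −nFE = −(1)(96500)(+0.8052) J/mol = −77.7 kJ/mol.

−77.7 kJ/mol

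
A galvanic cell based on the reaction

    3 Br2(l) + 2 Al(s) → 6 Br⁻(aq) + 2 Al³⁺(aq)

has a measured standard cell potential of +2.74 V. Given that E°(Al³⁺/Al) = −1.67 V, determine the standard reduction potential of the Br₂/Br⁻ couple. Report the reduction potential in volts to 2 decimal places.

In the reaction as written the Br₂/Br⁻ couple is reduced (cathode) and Al³⁺/Al is oxidized (anode), so E°cell = E°(Br₂/Br⁻) − E°(Al³⁺/Al).
E°(Br₂/Br⁻) = E°cell + E°(anode) = +2.74 + (−1.67) = +1.07 V.

+1.07 V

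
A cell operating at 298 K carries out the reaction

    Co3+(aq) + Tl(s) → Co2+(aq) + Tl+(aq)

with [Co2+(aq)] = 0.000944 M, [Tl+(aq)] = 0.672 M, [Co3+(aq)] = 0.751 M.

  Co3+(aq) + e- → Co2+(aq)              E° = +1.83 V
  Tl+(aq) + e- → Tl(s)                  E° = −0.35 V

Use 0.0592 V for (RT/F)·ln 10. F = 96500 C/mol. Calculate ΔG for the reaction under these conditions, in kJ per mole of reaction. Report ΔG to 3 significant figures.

−228 kJ/mol

The standard cell potential is +1.83 − (−0.35) = +2.18 V, with n = 1 electron in the balanced equation.
The reaction quotient is ([Co2+(aq)]·[Tl+(aq)]) / [Co3+(aq)] = 0.000845; by Nernst, E = +2.18 − (0.0592/1)(−3.073) = +2.3619 V.
ΔG = −nFE = −(1)(96500)(+2.3619) J/mol = −228 kJ/mol.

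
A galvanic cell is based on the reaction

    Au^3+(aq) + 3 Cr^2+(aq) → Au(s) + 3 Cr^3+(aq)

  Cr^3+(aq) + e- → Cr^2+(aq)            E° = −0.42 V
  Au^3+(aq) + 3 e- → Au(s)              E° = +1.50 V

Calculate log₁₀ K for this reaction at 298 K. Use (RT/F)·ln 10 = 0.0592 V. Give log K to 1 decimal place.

The Au³⁺/Au couple is reduced (cathode); E°cell = +1.50 − (−0.42) = +1.92 V with n = 3.
At equilibrium E = 0, so log K = nE°cell / 0.0592 = (3)(+1.92) / 0.0592 = 97.3.

log K = 97.3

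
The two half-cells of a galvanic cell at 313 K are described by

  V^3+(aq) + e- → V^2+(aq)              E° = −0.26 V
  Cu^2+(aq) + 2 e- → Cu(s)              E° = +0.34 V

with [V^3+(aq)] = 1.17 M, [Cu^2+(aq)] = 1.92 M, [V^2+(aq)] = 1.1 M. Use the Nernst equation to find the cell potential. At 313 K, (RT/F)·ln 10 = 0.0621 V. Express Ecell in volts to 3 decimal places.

+0.607 V

Since E°(Cu²⁺/Cu) > E°(V³⁺/V²⁺), Cu²⁺/Cu serves as the cathode.
The standard potential is +0.34 − (−0.26) = +0.60 V and the balanced reaction transfers n = 2 electrons.
The balanced reaction is Cu^2+(aq) + 2 V^2+(aq) → Cu(s) + 2 V^3+(aq), so Q = [V^3+(aq)]^2 / ([Cu^2+(aq)]·[V^2+(aq)]^2) = 0.589 and log Q = −0.230.
Applying E = E° − (RT ln10/nF)·log Q gives +0.60 − (0.0621/2)(−0.230) = +0.607 V.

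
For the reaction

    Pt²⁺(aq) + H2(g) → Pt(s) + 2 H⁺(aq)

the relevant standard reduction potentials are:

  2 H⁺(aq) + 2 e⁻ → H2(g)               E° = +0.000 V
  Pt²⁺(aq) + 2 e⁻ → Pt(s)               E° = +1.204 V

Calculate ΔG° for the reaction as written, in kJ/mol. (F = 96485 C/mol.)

In the reaction as written Pt²⁺(aq) is reduced, so the Pt²⁺/Pt couple is the cathode and 2H⁺/H₂ is the anode.
E°cell = +1.204 − (+0.000) = +1.204 V; balancing electrons gives n = 2.
ΔG° = −nFE°cell = −(2)(96485)(+1.204) J/mol = −232 kJ/mol.

−232 kJ/mol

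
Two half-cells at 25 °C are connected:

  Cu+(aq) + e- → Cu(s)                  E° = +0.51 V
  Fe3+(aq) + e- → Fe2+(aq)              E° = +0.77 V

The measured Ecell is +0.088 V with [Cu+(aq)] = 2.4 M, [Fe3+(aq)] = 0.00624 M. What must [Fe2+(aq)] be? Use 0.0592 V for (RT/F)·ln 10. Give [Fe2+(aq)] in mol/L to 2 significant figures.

2.1 M

The Fe³⁺/Fe²⁺ couple has the larger reduction potential, so it is the cathode: E°cell = +0.77 − (+0.51) = +0.26 V and n = 1.
Since E = E° − (0.0592/n)·log Q, log Q = n(E° − E)/0.0592 = 2.905.
The balanced reaction is Fe3+(aq) + Cu(s) → Fe2+(aq) + Cu+(aq), so Q = ([Fe2+(aq)]·[Cu+(aq)]) / [Fe3+(aq)].
Isolating [Fe2+(aq)] in Q = 10^{2.905} yields log [Fe2+(aq)] = 0.320, i.e. 2.1 M.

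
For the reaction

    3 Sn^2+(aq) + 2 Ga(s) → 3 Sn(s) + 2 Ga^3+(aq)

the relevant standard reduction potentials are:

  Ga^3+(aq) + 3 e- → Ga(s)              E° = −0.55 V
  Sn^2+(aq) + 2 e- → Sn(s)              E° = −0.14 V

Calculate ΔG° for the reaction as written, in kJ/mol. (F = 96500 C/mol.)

−237 kJ/mol

In the reaction as written Sn^2+(aq) is reduced, so the Sn²⁺/Sn couple is the cathode and Ga³⁺/Ga is the anode.
E°cell = −0.14 − (−0.55) = +0.41 V; balancing electrons gives n = 6.
ΔG° = −nFE°cell = −(6)(96500)(+0.41) J/mol = −237 kJ/mol.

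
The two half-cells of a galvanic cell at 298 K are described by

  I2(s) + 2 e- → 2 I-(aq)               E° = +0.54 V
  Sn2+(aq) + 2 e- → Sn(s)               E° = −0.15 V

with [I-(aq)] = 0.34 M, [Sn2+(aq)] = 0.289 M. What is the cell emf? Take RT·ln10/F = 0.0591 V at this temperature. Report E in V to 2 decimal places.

+0.73 V

The I₂/I⁻ couple has the more positive E°, so it is the cathode; Sn²⁺/Sn is the anode.
The standard potential is +0.54 − (−0.15) = +0.69 V and the balanced reaction transfers n = 2 electrons.
For the overall reaction I2(s) + Sn(s) → 2 I-(aq) + Sn2+(aq), Q = [I-(aq)]^2·[Sn2+(aq)] = 0.0334, giving log Q = −1.476.
Applying E = E° − (RT ln10/nF)·log Q gives +0.69 − (0.0591/2)(−1.476) = +0.73 V.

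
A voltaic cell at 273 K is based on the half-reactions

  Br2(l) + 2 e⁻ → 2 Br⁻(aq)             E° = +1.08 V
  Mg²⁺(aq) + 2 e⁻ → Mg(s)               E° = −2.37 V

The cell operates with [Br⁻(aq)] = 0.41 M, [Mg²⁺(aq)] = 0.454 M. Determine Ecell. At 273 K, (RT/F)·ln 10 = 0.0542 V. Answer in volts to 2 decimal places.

The Br₂/Br⁻ couple has the more positive E°, so it is the cathode; Mg²⁺/Mg is the anode.
E°cell = E°cat − E°an = +1.08 − (−2.37) = +3.45 V; n = 2.
The balanced reaction is Br2(l) + Mg(s) → 2 Br⁻(aq) + Mg²⁺(aq), so Q = [Br⁻(aq)]^2·[Mg²⁺(aq)] = 0.0763 and log Q = −1.117.
By the Nernst equation, E = +3.45 − (0.0542/2)·(−1.117) = +3.48 V.

+3.48 V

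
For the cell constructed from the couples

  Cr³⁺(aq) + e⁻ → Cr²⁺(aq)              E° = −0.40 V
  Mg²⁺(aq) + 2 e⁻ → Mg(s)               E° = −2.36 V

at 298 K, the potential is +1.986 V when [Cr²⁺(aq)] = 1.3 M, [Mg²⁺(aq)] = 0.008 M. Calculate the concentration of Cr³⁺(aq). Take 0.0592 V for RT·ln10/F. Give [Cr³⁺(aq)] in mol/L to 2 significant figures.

0.32 M

Cr³⁺/Cr²⁺ is the cathode (higher E°); E°cell = −0.40 − (−2.36) = +1.96 V with n = 2.
Since E = E° − (0.0592/n)·log Q, log Q = n(E° − E)/0.0592 = −0.878.
Balancing electrons gives 2 Cr³⁺(aq) + Mg(s) → 2 Cr²⁺(aq) + Mg²⁺(aq); thus Q = ([Cr²⁺(aq)]^2·[Mg²⁺(aq)]) / [Cr³⁺(aq)]^2.
Isolating [Cr³⁺(aq)] in Q = 10^{−0.878} yields log [Cr³⁺(aq)] = −0.496, i.e. 0.32 M.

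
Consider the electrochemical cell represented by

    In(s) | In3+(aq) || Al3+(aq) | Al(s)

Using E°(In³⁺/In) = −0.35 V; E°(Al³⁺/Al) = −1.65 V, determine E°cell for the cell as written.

−1.30 V

By convention the left-hand electrode in cell notation is the anode (oxidation) and the right-hand electrode is the cathode (reduction).
E°cell = E°(right) − E°(left) = −1.65 − (−0.35) = −1.30 V.
The negative sign shows that, as written, the cell would require an external voltage to drive the reaction.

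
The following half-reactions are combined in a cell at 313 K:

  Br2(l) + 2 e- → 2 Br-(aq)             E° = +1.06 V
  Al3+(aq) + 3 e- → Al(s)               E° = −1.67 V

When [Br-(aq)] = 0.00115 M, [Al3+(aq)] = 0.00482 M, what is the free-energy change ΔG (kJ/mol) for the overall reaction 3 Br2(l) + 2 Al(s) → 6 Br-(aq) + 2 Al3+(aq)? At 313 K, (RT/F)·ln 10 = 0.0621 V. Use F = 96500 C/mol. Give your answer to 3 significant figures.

−1710 kJ/mol

E°cell = +1.06 − (−1.67) = +2.73 V; the balanced reaction transfers n = 6 electrons.
Q = [Br-(aq)]^6·[Al3+(aq)]^2 = 5.37×10^−23, so log Q = −22.270 and E = +2.73 − (0.0621/6)(−22.270) = +2.9605 V.
Then ΔG = −nFE = −6 × 96500 × +2.9605 J/mol = −1710 kJ/mol.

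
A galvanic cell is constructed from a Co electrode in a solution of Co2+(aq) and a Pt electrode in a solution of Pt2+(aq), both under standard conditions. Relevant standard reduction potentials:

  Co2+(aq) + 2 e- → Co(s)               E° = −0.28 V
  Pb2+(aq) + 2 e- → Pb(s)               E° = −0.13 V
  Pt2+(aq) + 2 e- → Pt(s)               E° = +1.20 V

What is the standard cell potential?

Of the two couples in this cell, the one with the more positive reduction potential is reduced at the cathode: here that is Pt²⁺/Pt (+1.20 V); Co²⁺/Co (−0.28 V) is the anode.
E°cell = E°(cathode) − E°(anode) = +1.20 − (−0.28) = +1.48 V.

+1.48 V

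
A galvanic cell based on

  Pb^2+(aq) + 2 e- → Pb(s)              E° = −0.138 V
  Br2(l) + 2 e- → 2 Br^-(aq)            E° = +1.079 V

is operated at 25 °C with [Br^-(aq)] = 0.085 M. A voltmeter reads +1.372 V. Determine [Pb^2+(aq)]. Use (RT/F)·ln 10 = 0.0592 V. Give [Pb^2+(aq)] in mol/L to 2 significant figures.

0.00080 M

With Br₂/Br⁻ at the cathode and Pb²⁺/Pb at the anode, E°cell = +1.079 − (−0.138) = +1.217 V (n = 2).
Rearranging E = E° − (0.0592/n)·log Q gives log Q = 2(+1.217 − (+1.372))/0.0592 = −5.236.
For Br2(l) + Pb(s) → 2 Br^-(aq) + Pb^2+(aq), the reaction quotient is Q = [Br^-(aq)]^2·[Pb^2+(aq)].
Solving for the unknown gives log [Pb^2+(aq)] = −3.095, so [Pb^2+(aq)] ≈ 0.00080 M.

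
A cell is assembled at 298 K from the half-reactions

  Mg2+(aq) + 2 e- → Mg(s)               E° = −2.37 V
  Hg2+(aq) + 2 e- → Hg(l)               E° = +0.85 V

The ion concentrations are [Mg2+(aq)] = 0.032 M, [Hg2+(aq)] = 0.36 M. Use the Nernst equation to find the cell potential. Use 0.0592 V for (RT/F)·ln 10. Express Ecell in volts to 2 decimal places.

+3.25 V

Since E°(Hg²⁺/Hg) > E°(Mg²⁺/Mg), Hg²⁺/Hg serves as the cathode.
The standard potential is +0.85 − (−2.37) = +3.22 V and the balanced reaction transfers n = 2 electrons.
The balanced reaction is Hg2+(aq) + Mg(s) → Hg(l) + Mg2+(aq), so Q = [Mg2+(aq)] / [Hg2+(aq)] = 0.0889 and log Q = −1.051.
E = E° − (0.0592/n)·log Q = +3.22 − (0.0592/2)(−1.051) = +3.25 V.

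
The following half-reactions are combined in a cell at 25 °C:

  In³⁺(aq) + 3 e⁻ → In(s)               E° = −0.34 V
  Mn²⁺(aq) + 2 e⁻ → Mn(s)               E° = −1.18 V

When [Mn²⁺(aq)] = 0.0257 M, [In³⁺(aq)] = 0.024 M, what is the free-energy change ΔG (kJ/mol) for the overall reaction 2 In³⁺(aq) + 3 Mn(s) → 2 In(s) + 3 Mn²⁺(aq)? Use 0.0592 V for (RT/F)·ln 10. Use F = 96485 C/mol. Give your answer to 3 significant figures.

The standard cell potential is −0.34 − (−1.18) = +0.84 V, with n = 6 electrons in the balanced equation.
Here Q = [Mn²⁺(aq)]^3 / [In³⁺(aq)]^2 = 0.0295 (log Q = −1.531), giving E = +0.84 − (0.0592/6)·(−1.531) = +0.8551 V.
ΔG = −nFE = −(6)(96485)(+0.8551) J/mol = −495 kJ/mol.

−495 kJ/mol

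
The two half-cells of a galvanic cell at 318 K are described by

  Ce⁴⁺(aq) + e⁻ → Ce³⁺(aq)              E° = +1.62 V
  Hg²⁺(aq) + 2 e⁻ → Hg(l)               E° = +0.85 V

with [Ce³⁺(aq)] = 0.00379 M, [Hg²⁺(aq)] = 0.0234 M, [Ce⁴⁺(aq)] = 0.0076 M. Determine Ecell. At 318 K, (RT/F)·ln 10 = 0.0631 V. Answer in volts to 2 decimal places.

+0.84 V

Ce⁴⁺/Ce³⁺ is reduced (cathode, E° = +1.62 V) and Hg²⁺/Hg is oxidized (anode).
E°cell = E°cat − E°an = +1.62 − (+0.85) = +0.77 V; n = 2.
Balancing gives 2 Ce⁴⁺(aq) + Hg(l) → 2 Ce³⁺(aq) + Hg²⁺(aq); hence Q = ([Ce³⁺(aq)]^2·[Hg²⁺(aq)]) / [Ce⁴⁺(aq)]^2 = 0.00582 (log Q = −2.235).
E = E° − (0.0631/n)·log Q = +0.77 − (0.0631/2)(−2.235) = +0.84 V.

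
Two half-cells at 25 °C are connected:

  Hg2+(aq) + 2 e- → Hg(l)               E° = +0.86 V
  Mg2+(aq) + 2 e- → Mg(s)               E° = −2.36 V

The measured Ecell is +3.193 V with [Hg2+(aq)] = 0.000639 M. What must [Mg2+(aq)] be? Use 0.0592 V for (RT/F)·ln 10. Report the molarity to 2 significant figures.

With Hg²⁺/Hg at the cathode and Mg²⁺/Mg at the anode, E°cell = +0.86 − (−2.36) = +3.22 V (n = 2).
Rearranging E = E° − (0.0592/n)·log Q gives log Q = 2(+3.22 − (+3.193))/0.0592 = 0.912.
The balanced reaction is Hg2+(aq) + Mg(s) → Hg(l) + Mg2+(aq), so Q = [Mg2+(aq)] / [Hg2+(aq)].
Solving for the unknown gives log [Mg2+(aq)] = −2.282, so [Mg2+(aq)] ≈ 0.0052 M.

0.0052 M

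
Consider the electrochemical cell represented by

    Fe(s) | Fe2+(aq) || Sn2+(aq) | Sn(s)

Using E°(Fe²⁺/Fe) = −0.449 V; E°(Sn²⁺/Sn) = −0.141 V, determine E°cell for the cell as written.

+0.308 V

By convention the left-hand electrode in cell notation is the anode (oxidation) and the right-hand electrode is the cathode (reduction).
E°cell = E°(right) − E°(left) = −0.141 − (−0.449) = +0.308 V.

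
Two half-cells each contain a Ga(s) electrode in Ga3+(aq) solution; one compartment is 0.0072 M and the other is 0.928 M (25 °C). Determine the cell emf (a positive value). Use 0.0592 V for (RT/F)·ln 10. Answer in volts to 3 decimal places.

For a concentration cell E°cell = 0, since both electrodes use the same couple.
The compartment with the higher Ga3+(aq) concentration (0.928 M) acts as the cathode; ions are reduced there and produced at the dilute (0.0072 M) anode.
With n = 3, Ecell = −(0.0592/3)·log([dilute]/[conc]) = −(0.0592/3)·log(0.0072/0.928) = +0.042 V.

0.042 V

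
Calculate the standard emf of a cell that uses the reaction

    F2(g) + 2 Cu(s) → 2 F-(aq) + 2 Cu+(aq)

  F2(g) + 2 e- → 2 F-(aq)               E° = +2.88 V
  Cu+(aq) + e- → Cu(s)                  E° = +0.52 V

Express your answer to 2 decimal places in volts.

F2(g) gains electrons, so the F₂/F⁻ couple is the cathode; the Cu⁺/Cu couple is the anode.
E°cell = E°(cathode) − E°(anode) = +2.88 − (+0.52) = +2.36 V.
The positive value indicates the reaction is spontaneous as written.

+2.36 V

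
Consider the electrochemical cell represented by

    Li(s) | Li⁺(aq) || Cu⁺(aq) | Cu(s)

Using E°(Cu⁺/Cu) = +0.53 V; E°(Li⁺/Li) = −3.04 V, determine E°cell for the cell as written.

+3.57 V

By convention the left-hand electrode in cell notation is the anode (oxidation) and the right-hand electrode is the cathode (reduction).
E°cell = E°(right) − E°(left) = +0.53 − (−3.04) = +3.57 V.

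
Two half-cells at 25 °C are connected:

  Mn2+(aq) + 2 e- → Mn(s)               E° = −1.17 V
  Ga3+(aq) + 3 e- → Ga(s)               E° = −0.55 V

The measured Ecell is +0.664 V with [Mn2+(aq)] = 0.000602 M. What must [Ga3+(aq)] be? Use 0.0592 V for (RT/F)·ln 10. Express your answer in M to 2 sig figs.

With Ga³⁺/Ga at the cathode and Mn²⁺/Mn at the anode, E°cell = −0.55 − (−1.17) = +0.62 V (n = 6).
Rearranging E = E° − (0.0592/n)·log Q gives log Q = 6(+0.62 − (+0.664))/0.0592 = −4.459.
The balanced reaction is 2 Ga3+(aq) + 3 Mn(s) → 2 Ga(s) + 3 Mn2+(aq), so Q = [Mn2+(aq)]^3 / [Ga3+(aq)]^2.
Substituting the known concentrations and solving, log [Ga3+(aq)] = −2.601 and [Ga3+(aq)] = 0.0025 M.

0.0025 M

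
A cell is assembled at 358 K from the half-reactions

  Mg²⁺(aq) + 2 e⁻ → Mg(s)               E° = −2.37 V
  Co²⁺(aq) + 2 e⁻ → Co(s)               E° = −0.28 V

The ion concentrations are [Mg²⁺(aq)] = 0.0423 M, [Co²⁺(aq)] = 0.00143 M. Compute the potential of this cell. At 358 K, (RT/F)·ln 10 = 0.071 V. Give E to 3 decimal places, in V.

The Co²⁺/Co couple has the more positive E°, so it is the cathode; Mg²⁺/Mg is the anode.
The standard potential is −0.28 − (−2.37) = +2.09 V and the balanced reaction transfers n = 2 electrons.
Balancing gives Co²⁺(aq) + Mg(s) → Co(s) + Mg²⁺(aq); hence Q = [Mg²⁺(aq)] / [Co²⁺(aq)] = 29.6 (log Q = 1.471).
Applying E = E° − (RT ln10/nF)·log Q gives +2.09 − (0.071/2)(1.471) = +2.038 V.

+2.038 V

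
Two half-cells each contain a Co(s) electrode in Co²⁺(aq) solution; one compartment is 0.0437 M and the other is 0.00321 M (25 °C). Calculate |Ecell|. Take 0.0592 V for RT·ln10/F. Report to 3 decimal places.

0.034 V

For a concentration cell E°cell = 0, since both electrodes use the same couple.
The compartment with the higher Co²⁺(aq) concentration (0.0437 M) acts as the cathode; ions are reduced there and produced at the dilute (0.00321 M) anode.
With n = 2, Ecell = −(0.0592/2)·log([dilute]/[conc]) = −(0.0592/2)·log(0.00321/0.0437) = +0.034 V.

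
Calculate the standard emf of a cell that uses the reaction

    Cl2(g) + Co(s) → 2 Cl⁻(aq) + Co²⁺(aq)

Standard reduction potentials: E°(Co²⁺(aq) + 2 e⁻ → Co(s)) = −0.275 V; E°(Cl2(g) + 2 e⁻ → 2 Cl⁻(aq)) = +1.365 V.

+1.640 V

Cl2(g) gains electrons, so the Cl₂/Cl⁻ couple is the cathode; the Co²⁺/Co couple is the anode.
E°cell = E°(cathode) − E°(anode) = +1.365 − (−0.275) = +1.640 V.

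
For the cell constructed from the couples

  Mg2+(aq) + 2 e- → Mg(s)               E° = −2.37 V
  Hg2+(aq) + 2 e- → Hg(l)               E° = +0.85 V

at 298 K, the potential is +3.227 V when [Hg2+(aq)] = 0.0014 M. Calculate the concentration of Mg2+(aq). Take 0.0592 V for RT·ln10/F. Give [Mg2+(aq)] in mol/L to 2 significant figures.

With Hg²⁺/Hg at the cathode and Mg²⁺/Mg at the anode, E°cell = +0.85 − (−2.37) = +3.22 V (n = 2).
Rearranging E = E° − (0.0592/n)·log Q gives log Q = 2(+3.22 − (+3.227))/0.0592 = −0.236.
For Hg2+(aq) + Mg(s) → Hg(l) + Mg2+(aq), the reaction quotient is Q = [Mg2+(aq)] / [Hg2+(aq)].
Isolating [Mg2+(aq)] in Q = 10^{−0.236} yields log [Mg2+(aq)] = −3.090, i.e. 0.00081 M.

0.00081 M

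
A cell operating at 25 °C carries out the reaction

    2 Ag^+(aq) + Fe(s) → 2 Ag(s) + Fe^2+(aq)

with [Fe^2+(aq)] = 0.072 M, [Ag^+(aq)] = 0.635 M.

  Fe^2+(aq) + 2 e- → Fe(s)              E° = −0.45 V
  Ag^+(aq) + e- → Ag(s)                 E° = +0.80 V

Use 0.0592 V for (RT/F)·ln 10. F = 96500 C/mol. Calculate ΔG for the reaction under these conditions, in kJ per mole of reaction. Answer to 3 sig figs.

The standard cell potential is +0.80 − (−0.45) = +1.25 V, with n = 2 electrons in the balanced equation.
Q = [Fe^2+(aq)] / [Ag^+(aq)]^2 = 0.179, so log Q = −0.748 and E = +1.25 − (0.0592/2)(−0.748) = +1.2721 V.
Then ΔG = −nFE = −2 × 96500 × +1.2721 J/mol = −246 kJ/mol.

−246 kJ/mol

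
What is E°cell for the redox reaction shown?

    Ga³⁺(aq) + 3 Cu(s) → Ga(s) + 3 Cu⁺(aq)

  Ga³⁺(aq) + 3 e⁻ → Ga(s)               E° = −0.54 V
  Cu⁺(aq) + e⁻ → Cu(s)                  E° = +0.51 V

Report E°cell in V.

In the reaction as written, Ga³⁺(aq) is reduced (cathode) and Cu⁺(aq) is produced by oxidation at the anode.
E°cell = E°(cathode) − E°(anode) = −0.54 − (+0.51) = −1.05 V.

−1.05 V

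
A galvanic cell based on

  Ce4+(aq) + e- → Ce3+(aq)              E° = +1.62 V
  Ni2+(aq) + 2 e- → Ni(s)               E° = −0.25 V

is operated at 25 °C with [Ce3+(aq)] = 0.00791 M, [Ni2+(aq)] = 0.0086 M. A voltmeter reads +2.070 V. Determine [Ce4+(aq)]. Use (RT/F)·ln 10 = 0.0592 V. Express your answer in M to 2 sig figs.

1.8 M

With Ce⁴⁺/Ce³⁺ at the cathode and Ni²⁺/Ni at the anode, E°cell = +1.62 − (−0.25) = +1.87 V (n = 2).
From the Nernst equation, log Q = n(E° − E)/0.0592 = 2·(+1.87 − (+2.070))/0.0592 = −6.757.
The balanced reaction is 2 Ce4+(aq) + Ni(s) → 2 Ce3+(aq) + Ni2+(aq), so Q = ([Ce3+(aq)]^2·[Ni2+(aq)]) / [Ce4+(aq)]^2.
Isolating [Ce4+(aq)] in Q = 10^{−6.757} yields log [Ce4+(aq)] = 0.244, i.e. 1.8 M.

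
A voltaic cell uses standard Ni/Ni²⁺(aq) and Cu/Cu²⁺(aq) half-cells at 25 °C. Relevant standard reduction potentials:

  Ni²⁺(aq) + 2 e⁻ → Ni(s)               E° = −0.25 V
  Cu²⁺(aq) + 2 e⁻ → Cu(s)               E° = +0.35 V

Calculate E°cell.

The Cu²⁺/Cu couple has the higher E°, so Cu ion is reduced (cathode) and Ni is oxidized (anode).
E°cell = E°(cathode) − E°(anode) = +0.35 − (−0.25) = +0.60 V.

+0.60 V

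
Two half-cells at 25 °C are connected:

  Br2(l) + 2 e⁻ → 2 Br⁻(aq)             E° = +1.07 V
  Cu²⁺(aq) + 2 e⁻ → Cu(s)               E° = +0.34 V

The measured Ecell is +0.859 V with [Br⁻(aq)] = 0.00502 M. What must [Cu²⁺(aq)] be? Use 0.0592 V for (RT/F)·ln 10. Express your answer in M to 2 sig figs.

1.7 M

The Br₂/Br⁻ couple has the larger reduction potential, so it is the cathode: E°cell = +1.07 − (+0.34) = +0.73 V and n = 2.
From the Nernst equation, log Q = n(E° − E)/0.0592 = 2·(+0.73 − (+0.859))/0.0592 = −4.358.
For Br2(l) + Cu(s) → 2 Br⁻(aq) + Cu²⁺(aq), the reaction quotient is Q = [Br⁻(aq)]^2·[Cu²⁺(aq)].
Isolating [Cu²⁺(aq)] in Q = 10^{−4.358} yields log [Cu²⁺(aq)] = 0.241, i.e. 1.7 M.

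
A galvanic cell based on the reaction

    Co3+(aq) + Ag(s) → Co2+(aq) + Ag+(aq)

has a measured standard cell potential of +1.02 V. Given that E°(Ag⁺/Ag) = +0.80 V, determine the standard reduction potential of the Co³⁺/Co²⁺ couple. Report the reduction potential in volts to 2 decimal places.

In the reaction as written the Co³⁺/Co²⁺ couple is reduced (cathode) and Ag⁺/Ag is oxidized (anode), so E°cell = E°(Co³⁺/Co²⁺) − E°(Ag⁺/Ag).
E°(Co³⁺/Co²⁺) = E°cell + E°(anode) = +1.02 + (+0.80) = +1.82 V.

+1.82 V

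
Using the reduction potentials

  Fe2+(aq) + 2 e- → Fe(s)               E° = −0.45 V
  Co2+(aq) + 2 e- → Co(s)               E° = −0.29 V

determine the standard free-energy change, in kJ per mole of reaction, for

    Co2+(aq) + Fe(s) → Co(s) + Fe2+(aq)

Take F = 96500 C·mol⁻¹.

−30.9 kJ/mol

In the reaction as written Co2+(aq) is reduced, so the Co²⁺/Co couple is the cathode and Fe²⁺/Fe is the anode.
E°cell = −0.29 − (−0.45) = +0.16 V; balancing electrons gives n = 2.
ΔG° = −nFE°cell = −(2)(96500)(+0.16) J/mol = −30.9 kJ/mol.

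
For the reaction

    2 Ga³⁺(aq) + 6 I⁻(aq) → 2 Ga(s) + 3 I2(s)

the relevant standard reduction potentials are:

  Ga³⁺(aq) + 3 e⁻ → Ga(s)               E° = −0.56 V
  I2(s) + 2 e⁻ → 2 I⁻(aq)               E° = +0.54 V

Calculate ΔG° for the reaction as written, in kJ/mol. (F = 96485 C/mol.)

+637 kJ/mol

In the reaction as written Ga³⁺(aq) is reduced, so the Ga³⁺/Ga couple is the cathode and I₂/I⁻ is the anode.
E°cell = −0.56 − (+0.54) = −1.10 V; balancing electrons gives n = 6.
ΔG° = −nFE°cell = −(6)(96485)(−1.10) J/mol = +637 kJ/mol.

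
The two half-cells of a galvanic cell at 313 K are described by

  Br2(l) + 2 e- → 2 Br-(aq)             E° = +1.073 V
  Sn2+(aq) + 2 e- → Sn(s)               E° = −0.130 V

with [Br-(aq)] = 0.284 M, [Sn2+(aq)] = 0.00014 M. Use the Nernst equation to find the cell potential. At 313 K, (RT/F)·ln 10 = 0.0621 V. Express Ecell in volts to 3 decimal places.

Since E°(Br₂/Br⁻) > E°(Sn²⁺/Sn), Br₂/Br⁻ serves as the cathode.
E°cell = +1.073 − (−0.130) = +1.203 V, with n = 2 electrons transferred.
The balanced reaction is Br2(l) + Sn(s) → 2 Br-(aq) + Sn2+(aq), so Q = [Br-(aq)]^2·[Sn2+(aq)] = 1.13×10^−5 and log Q = −4.947.
By the Nernst equation, E = +1.203 − (0.0621/2)·(−4.947) = +1.357 V.

+1.357 V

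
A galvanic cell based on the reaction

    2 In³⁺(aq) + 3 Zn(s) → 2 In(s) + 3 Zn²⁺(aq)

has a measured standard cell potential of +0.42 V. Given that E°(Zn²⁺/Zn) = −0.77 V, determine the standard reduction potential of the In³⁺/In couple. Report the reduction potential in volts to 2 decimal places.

−0.35 V

In the reaction as written the In³⁺/In couple is reduced (cathode) and Zn²⁺/Zn is oxidized (anode), so E°cell = E°(In³⁺/In) − E°(Zn²⁺/Zn).
E°(In³⁺/In) = E°cell + E°(anode) = +0.42 + (−0.77) = −0.35 V.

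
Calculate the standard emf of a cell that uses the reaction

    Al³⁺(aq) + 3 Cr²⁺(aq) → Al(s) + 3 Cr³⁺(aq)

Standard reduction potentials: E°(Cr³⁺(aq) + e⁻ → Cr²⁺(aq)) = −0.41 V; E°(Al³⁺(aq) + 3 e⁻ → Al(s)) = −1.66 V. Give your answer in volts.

Al³⁺(aq) gains electrons, so the Al³⁺/Al couple is the cathode; the Cr³⁺/Cr²⁺ couple is the anode.
E°cell = E°(cathode) − E°(anode) = −1.66 − (−0.41) = −1.25 V.

−1.25 V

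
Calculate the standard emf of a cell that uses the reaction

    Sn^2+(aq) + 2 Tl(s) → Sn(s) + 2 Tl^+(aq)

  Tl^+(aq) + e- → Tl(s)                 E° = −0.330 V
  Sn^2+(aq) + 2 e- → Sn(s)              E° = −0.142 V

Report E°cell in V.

+0.188 V

In the reaction as written, Sn^2+(aq) is reduced (cathode) and Tl^+(aq) is produced by oxidation at the anode.
E°cell = E°(cathode) − E°(anode) = −0.142 − (−0.330) = +0.188 V.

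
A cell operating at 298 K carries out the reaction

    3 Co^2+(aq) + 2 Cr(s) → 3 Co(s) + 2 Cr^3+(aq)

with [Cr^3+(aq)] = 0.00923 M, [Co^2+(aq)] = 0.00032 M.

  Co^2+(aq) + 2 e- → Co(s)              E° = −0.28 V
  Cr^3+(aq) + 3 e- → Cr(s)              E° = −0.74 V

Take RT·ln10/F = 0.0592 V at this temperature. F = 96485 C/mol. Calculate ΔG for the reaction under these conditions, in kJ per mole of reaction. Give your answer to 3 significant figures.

−230 kJ/mol

E°cell = −0.28 − (−0.74) = +0.46 V; the balanced reaction transfers n = 6 electrons.
Here Q = [Cr^3+(aq)]^2 / [Co^2+(aq)]^3 = 2.6×10^6 (log Q = 6.415), giving E = +0.46 − (0.0592/6)·(6.415) = +0.3967 V.
ΔG = −nFE = −(6)(96485)(+0.3967) J/mol = −230 kJ/mol.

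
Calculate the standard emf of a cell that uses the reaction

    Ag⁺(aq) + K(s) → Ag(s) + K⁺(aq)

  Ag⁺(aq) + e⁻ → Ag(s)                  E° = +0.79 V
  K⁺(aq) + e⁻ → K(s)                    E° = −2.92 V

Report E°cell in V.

In the reaction as written, Ag⁺(aq) is reduced (cathode) and K⁺(aq) is produced by oxidation at the anode.
E°cell = E°(cathode) − E°(anode) = +0.79 − (−2.92) = +3.71 V.
The positive value indicates the reaction is spontaneous as written.

+3.71 V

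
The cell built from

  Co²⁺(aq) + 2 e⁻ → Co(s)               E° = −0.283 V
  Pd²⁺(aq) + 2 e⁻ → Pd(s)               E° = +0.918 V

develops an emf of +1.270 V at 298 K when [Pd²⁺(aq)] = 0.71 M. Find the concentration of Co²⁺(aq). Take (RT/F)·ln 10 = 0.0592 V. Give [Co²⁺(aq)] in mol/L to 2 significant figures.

The Pd²⁺/Pd couple has the larger reduction potential, so it is the cathode: E°cell = +0.918 − (−0.283) = +1.201 V and n = 2.
From the Nernst equation, log Q = n(E° − E)/0.0592 = 2·(+1.201 − (+1.270))/0.0592 = −2.331.
The balanced reaction is Pd²⁺(aq) + Co(s) → Pd(s) + Co²⁺(aq), so Q = [Co²⁺(aq)] / [Pd²⁺(aq)].
Substituting the known concentrations and solving, log [Co²⁺(aq)] = −2.480 and [Co²⁺(aq)] = 0.0033 M.

0.0033 M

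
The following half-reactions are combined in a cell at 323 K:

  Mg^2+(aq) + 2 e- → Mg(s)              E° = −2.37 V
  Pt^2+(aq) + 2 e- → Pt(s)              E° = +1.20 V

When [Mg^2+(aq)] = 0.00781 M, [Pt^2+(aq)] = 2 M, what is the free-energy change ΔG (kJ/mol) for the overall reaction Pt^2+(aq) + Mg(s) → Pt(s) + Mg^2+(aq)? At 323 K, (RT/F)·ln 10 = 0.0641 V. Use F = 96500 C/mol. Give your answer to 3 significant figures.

With Pt²⁺/Pt reduced at the cathode, E°cell = +1.20 − (−2.37) = +3.57 V and n = 2.
Here Q = [Mg^2+(aq)] / [Pt^2+(aq)] = 0.00391 (log Q = −2.408), giving E = +3.57 − (0.0641/2)·(−2.408) = +3.6472 V.
Finally ΔG = −nFE = −(2)(96500 C/mol)(+3.6472 V) = −704 kJ/mol.

−704 kJ/mol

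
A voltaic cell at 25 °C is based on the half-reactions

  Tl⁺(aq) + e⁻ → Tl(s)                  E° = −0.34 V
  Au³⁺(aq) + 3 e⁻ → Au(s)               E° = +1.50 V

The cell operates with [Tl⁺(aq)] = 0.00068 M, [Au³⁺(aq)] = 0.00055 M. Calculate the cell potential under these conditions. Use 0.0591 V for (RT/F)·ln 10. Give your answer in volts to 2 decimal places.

+1.96 V

The Au³⁺/Au couple has the more positive E°, so it is the cathode; Tl⁺/Tl is the anode.
The standard potential is +1.50 − (−0.34) = +1.84 V and the balanced reaction transfers n = 3 electrons.
For the overall reaction Au³⁺(aq) + 3 Tl(s) → Au(s) + 3 Tl⁺(aq), Q = [Tl⁺(aq)]^3 / [Au³⁺(aq)] = 5.72×10^−7, giving log Q = −6.243.
E = E° − (0.0591/n)·log Q = +1.84 − (0.0591/3)(−6.243) = +1.96 V.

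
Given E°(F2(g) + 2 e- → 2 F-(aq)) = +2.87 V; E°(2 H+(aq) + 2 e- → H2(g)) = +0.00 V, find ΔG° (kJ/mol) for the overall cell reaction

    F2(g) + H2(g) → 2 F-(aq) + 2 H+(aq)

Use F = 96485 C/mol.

−554 kJ/mol

In the reaction as written F2(g) is reduced, so the F₂/F⁻ couple is the cathode and 2H⁺/H₂ is the anode.
E°cell = +2.87 − (+0.00) = +2.87 V; balancing electrons gives n = 2.
ΔG° = −nFE°cell = −(2)(96485)(+2.87) J/mol = −554 kJ/mol.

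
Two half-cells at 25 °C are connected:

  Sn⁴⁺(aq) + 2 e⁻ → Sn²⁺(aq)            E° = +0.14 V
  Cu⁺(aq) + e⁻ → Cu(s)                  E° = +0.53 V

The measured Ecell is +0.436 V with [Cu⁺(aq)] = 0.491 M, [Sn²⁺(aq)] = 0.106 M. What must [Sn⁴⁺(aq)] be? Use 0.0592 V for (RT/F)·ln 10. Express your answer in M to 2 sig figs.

0.00071 M

The Cu⁺/Cu couple has the larger reduction potential, so it is the cathode: E°cell = +0.53 − (+0.14) = +0.39 V and n = 2.
Since E = E° − (0.0592/n)·log Q, log Q = n(E° − E)/0.0592 = −1.554.
The balanced reaction is 2 Cu⁺(aq) + Sn²⁺(aq) → 2 Cu(s) + Sn⁴⁺(aq), so Q = [Sn⁴⁺(aq)] / ([Cu⁺(aq)]^2·[Sn²⁺(aq)]).
Substituting the known concentrations and solving, log [Sn⁴⁺(aq)] = −3.147 and [Sn⁴⁺(aq)] = 0.00071 M.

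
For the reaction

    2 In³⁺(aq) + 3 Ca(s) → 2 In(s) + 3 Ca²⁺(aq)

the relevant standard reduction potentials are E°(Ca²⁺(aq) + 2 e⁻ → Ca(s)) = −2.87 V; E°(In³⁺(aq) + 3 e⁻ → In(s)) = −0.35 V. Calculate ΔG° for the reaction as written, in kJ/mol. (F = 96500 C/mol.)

In the reaction as written In³⁺(aq) is reduced, so the In³⁺/In couple is the cathode and Ca²⁺/Ca is the anode.
E°cell = −0.35 − (−2.87) = +2.52 V; balancing electrons gives n = 6.
ΔG° = −nFE°cell = −(6)(96500)(+2.52) J/mol = −1459 kJ/mol.

−1459 kJ/mol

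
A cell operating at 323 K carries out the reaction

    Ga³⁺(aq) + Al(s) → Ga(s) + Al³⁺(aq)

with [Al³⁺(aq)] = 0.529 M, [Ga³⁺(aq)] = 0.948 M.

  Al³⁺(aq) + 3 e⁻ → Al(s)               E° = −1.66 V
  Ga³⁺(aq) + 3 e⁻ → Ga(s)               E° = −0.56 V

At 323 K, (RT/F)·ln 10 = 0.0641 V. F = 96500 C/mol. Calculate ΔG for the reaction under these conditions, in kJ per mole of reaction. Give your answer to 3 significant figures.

−320 kJ/mol

The standard cell potential is −0.56 − (−1.66) = +1.10 V, with n = 3 electrons in the balanced equation.
The reaction quotient is [Al³⁺(aq)] / [Ga³⁺(aq)] = 0.558; by Nernst, E = +1.10 − (0.0641/3)(−0.253) = +1.1054 V.
Then ΔG = −nFE = −3 × 96500 × +1.1054 J/mol = −320 kJ/mol.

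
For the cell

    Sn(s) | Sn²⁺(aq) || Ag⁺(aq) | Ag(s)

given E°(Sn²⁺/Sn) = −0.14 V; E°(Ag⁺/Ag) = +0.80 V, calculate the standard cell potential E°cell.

+0.94 V

By convention the left-hand electrode in cell notation is the anode (oxidation) and the right-hand electrode is the cathode (reduction).
E°cell = E°(right) − E°(left) = +0.80 − (−0.14) = +0.94 V.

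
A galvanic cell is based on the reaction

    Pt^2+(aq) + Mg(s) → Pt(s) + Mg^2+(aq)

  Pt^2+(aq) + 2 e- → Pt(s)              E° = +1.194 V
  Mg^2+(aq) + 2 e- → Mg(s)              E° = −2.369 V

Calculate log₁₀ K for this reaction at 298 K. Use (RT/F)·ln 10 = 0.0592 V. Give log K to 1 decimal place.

log K = 120.4

The Pt²⁺/Pt couple is reduced (cathode); E°cell = +1.194 − (−2.369) = +3.563 V with n = 2.
At equilibrium E = 0, so log K = nE°cell / 0.0592 = (2)(+3.563) / 0.0592 = 120.4.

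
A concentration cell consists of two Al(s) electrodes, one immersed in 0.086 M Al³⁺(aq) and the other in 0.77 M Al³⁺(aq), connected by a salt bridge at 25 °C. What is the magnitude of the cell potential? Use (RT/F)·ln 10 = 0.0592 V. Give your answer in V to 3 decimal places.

For a concentration cell E°cell = 0, since both electrodes use the same couple.
The compartment with the higher Al³⁺(aq) concentration (0.77 M) acts as the cathode; ions are reduced there and produced at the dilute (0.086 M) anode.
With n = 3, Ecell = −(0.0592/3)·log([dilute]/[conc]) = −(0.0592/3)·log(0.086/0.77) = +0.019 V.

0.019 V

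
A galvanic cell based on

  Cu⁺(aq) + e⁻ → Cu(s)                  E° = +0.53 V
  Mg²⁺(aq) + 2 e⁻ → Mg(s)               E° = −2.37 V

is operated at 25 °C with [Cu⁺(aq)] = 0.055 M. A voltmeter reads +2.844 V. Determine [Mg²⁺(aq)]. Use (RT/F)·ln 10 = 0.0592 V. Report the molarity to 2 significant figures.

With Cu⁺/Cu at the cathode and Mg²⁺/Mg at the anode, E°cell = +0.53 − (−2.37) = +2.90 V (n = 2).
From the Nernst equation, log Q = n(E° − E)/0.0592 = 2·(+2.90 − (+2.844))/0.0592 = 1.892.
For 2 Cu⁺(aq) + Mg(s) → 2 Cu(s) + Mg²⁺(aq), the reaction quotient is Q = [Mg²⁺(aq)] / [Cu⁺(aq)]^2.
Solving for the unknown gives log [Mg²⁺(aq)] = −0.627, so [Mg²⁺(aq)] ≈ 0.24 M.

0.24 M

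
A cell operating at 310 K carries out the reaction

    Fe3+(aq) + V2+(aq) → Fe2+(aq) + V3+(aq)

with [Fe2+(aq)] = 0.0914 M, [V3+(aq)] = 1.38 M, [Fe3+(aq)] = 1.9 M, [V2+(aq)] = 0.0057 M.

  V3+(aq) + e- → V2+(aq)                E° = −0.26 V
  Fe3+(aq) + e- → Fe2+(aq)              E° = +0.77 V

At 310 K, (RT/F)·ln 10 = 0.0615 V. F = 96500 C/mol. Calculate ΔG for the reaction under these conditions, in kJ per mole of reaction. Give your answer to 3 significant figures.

E°cell = +0.77 − (−0.26) = +1.03 V; the balanced reaction transfers n = 1 electron.
Q = ([Fe2+(aq)]·[V3+(aq)]) / ([Fe3+(aq)]·[V2+(aq)]) = 11.6, so log Q = 1.066 and E = +1.03 − (0.0615/1)(1.066) = +0.9644 V.
Finally ΔG = −nFE = −(1)(96500 C/mol)(+0.9644 V) = −93.1 kJ/mol.

−93.1 kJ/mol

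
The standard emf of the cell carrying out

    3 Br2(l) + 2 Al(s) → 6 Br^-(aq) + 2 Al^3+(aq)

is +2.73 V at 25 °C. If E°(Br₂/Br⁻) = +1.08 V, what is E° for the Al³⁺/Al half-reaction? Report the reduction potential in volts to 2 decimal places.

−1.65 V

In the reaction as written the Br₂/Br⁻ couple is reduced (cathode) and Al³⁺/Al is oxidized (anode), so E°cell = E°(Br₂/Br⁻) − E°(Al³⁺/Al).
E°(Al³⁺/Al) = E°(cathode) − E°cell = +1.08 − (+2.73) = −1.65 V.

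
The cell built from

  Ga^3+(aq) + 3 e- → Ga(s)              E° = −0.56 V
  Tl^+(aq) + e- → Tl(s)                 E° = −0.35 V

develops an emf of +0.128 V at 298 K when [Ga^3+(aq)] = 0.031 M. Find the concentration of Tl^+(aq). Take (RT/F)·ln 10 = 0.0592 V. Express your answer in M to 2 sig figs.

The Tl⁺/Tl couple has the larger reduction potential, so it is the cathode: E°cell = −0.35 − (−0.56) = +0.21 V and n = 3.
From the Nernst equation, log Q = n(E° − E)/0.0592 = 3·(+0.21 − (+0.128))/0.0592 = 4.155.
The balanced reaction is 3 Tl^+(aq) + Ga(s) → 3 Tl(s) + Ga^3+(aq), so Q = [Ga^3+(aq)] / [Tl^+(aq)]^3.
Substituting the known concentrations and solving, log [Tl^+(aq)] = −1.888 and [Tl^+(aq)] = 0.013 M.

0.013 M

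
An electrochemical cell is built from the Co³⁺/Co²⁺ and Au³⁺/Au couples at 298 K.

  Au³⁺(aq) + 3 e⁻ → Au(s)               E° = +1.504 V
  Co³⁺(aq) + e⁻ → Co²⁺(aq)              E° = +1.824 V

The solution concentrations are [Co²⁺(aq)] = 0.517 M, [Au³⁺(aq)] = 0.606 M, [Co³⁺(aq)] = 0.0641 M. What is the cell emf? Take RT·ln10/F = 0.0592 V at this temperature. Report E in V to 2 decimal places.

Since E°(Co³⁺/Co²⁺) > E°(Au³⁺/Au), Co³⁺/Co²⁺ serves as the cathode.
E°cell = E°cat − E°an = +1.824 − (+1.504) = +0.320 V; n = 3.
For the overall reaction 3 Co³⁺(aq) + Au(s) → 3 Co²⁺(aq) + Au³⁺(aq), Q = ([Co²⁺(aq)]^3·[Au³⁺(aq)]) / [Co³⁺(aq)]^3 = 318, giving log Q = 2.502.
Applying E = E° − (RT ln10/nF)·log Q gives +0.320 − (0.0592/3)(2.502) = +0.27 V.

+0.27 V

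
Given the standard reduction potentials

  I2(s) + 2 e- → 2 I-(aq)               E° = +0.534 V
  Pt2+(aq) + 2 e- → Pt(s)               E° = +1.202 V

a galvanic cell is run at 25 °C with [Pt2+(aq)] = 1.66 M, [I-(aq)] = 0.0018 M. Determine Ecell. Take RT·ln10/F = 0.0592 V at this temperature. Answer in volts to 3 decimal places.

+0.512 V

The Pt²⁺/Pt couple has the more positive E°, so it is the cathode; I₂/I⁻ is the anode.
The standard potential is +1.202 − (+0.534) = +0.668 V and the balanced reaction transfers n = 2 electrons.
For the overall reaction Pt2+(aq) + 2 I-(aq) → Pt(s) + I2(s), Q = 1 / ([Pt2+(aq)]·[I-(aq)]^2) = 1.86×10^5, giving log Q = 5.269.
E = E° − (0.0592/n)·log Q = +0.668 − (0.0592/2)(5.269) = +0.512 V.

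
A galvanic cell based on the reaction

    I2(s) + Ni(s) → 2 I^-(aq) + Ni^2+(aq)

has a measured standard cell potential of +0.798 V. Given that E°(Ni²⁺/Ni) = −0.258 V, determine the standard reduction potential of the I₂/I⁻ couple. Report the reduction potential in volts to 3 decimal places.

+0.540 V

In the reaction as written the I₂/I⁻ couple is reduced (cathode) and Ni²⁺/Ni is oxidized (anode), so E°cell = E°(I₂/I⁻) − E°(Ni²⁺/Ni).
E°(I₂/I⁻) = E°cell + E°(anode) = +0.798 + (−0.258) = +0.540 V.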